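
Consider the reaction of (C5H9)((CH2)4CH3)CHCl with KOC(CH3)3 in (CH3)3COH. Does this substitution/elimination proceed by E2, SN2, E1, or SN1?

Conditions: a strong/bulky base with a secondary substrate bearing a β-hydrogen.
These conditions are the textbook signature of the E2 pathway.
A strong (often hindered) base removes a β-H in concert with loss of the leaving group — bimolecular elimination.

E2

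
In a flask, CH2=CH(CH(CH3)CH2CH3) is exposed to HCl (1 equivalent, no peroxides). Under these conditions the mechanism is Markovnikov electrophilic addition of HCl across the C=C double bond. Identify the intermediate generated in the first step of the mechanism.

secondary carbocation

Step 1: The π electrons of the C=C bond attack a proton of HCl; Markovnikov addition places the new C–H on the less-substituted alkene carbon, so the positive charge ends up on the more-substituted carbon — a secondary carbocation. The H–Cl bond breaks heterolytically, releasing Cl⁻.
After step 1 the species present is a secondary carbocation.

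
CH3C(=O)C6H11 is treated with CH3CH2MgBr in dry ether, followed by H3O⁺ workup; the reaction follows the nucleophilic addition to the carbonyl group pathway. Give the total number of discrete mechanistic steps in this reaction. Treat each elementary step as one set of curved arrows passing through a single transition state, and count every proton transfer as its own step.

2

Step 1: Nucleophilic addition: the carbanion-like carbon of CH3CH2MgBr adds to the carbonyl carbon, pushing the π(C=O) electron pair onto oxygen and giving a tetrahedral alkoxide.
Step 2: Protonation of the alkoxide by H3O⁺ workup furnishes an alcohol.
Total: 2 elementary steps.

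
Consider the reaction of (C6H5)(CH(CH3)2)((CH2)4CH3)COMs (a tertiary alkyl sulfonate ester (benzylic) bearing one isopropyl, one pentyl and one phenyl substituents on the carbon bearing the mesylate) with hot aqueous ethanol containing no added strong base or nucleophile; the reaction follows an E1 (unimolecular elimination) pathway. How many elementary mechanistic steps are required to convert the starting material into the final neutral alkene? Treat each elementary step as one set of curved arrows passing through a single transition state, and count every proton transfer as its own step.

2

Step 1: The C–O bond breaks with both electrons going to the mesylate; MsO⁻ leaves and a tertiary carbocation remains.
(No 1,2-shift: no single shift to an adjacent carbon would give a more stable cation.)
Step 2: A weak base (a water (or ethanol) molecule from the solvent) removes a proton from a carbon adjacent to the cationic centre; the electrons of that C–H bond become the new π(C=C) bond, giving the alkene.
Total: 2 elementary steps.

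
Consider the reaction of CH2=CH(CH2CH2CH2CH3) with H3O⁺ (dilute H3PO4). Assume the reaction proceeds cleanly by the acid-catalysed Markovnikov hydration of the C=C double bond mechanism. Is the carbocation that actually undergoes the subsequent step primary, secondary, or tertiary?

Step 1: Protonation of the alkene by H3O⁺: the π bond acts as the nucleophile and picks up H⁺, giving the more stable (Markovnikov) secondary carbocation. H2O is released.
No single 1,2-shift to an adjacent carbon would give a more-substituted cation, so no rearrangement occurs.

secondary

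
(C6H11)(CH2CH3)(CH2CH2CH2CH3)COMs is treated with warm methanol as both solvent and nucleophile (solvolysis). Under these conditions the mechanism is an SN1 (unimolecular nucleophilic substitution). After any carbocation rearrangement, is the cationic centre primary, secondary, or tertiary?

Step 1: Rate-determining heterolysis of the C–O bond gives MsO⁻ and a tertiary carbocation.
No single 1,2-shift to an adjacent carbon would give a more-substituted cation, so no rearrangement occurs.

tertiary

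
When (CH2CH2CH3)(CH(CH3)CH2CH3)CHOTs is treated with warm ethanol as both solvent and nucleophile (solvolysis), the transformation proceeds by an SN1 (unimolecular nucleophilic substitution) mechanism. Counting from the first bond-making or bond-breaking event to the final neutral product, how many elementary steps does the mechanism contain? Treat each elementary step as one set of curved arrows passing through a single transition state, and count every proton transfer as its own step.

4

Step 1: The C–O bond breaks with both electrons going to the tosylate; TsO⁻ leaves and a secondary carbocation remains.
Step 2: A hydride (H with its bonding pair) migrates from the adjacent sec-butyl carbon to the cationic centre — a 1,2-hydride shift — upgrading the secondary cation to a tertiary one.
Step 3: Nucleophilic capture: the oxygen of CH3CH2OH bonds to the cationic carbon, producing an oxonium-ion intermediate.
Step 4: Proton transfer from the O–H of the oxonium ion to a solvent molecule delivers the neutral ether.
Total: 4 elementary steps.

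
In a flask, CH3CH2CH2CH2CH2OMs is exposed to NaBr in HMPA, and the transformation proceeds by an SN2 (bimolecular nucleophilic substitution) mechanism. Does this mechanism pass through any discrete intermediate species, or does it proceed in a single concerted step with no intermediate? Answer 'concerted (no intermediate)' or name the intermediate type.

Backside attack by Br⁻ on the carbon bearing the mesylate: the new C–Br bond forms as the C–O bond breaks, with Walden inversion at carbon.
All bond changes occur in one transition state; no discrete intermediate is formed.

concerted (no intermediate)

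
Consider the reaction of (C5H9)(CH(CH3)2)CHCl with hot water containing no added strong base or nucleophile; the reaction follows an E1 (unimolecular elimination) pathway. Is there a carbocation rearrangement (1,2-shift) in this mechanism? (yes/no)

yes

The first-formed carbocation is secondary.
The adjacent isopropyl carbon already bears 2 other carbon substituents and has a hydrogen to migrate; after a 1,2-hydride shift from that carbon the positive charge sits on a tertiary centre.
Tertiary is more stable than secondary, so the shift occurs.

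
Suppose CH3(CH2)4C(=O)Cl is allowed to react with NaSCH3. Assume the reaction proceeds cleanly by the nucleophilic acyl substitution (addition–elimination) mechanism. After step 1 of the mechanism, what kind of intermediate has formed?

Step 1: CH3S⁻ adds to the carbonyl carbon; the C=O π electrons shift onto oxygen and a tetrahedral alkoxide intermediate forms.
After step 1 the species present is a tetrahedral intermediate.

tetrahedral intermediate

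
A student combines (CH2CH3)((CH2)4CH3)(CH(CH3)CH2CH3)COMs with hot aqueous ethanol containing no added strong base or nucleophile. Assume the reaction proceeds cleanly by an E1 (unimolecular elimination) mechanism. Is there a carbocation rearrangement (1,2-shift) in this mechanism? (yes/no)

The first-formed carbocation is tertiary.
No single 1,2-shift to an adjacent carbon would produce a more-substituted cation than the one already present, so no rearrangement occurs.

no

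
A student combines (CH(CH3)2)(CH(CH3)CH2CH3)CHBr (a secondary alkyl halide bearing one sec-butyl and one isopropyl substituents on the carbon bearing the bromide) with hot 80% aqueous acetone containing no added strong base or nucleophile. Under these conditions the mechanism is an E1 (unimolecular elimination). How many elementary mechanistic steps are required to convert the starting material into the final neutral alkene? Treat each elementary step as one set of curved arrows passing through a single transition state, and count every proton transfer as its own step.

3

Step 1: Ionisation: the C–Br σ-bond cleaves heterolytically; both bonding electrons depart with Br⁻, leaving a secondary carbocation at the α-carbon.
Step 2: A hydride (H with its bonding pair) migrates from the adjacent sec-butyl carbon to the cationic centre — a 1,2-hydride shift — upgrading the secondary cation to a tertiary one.
Step 3: A weak base (a water molecule from the solvent) removes a proton from a carbon adjacent to the cationic centre; the electrons of that C–H bond become the new π(C=C) bond, giving the alkene.
Total: 3 elementary steps.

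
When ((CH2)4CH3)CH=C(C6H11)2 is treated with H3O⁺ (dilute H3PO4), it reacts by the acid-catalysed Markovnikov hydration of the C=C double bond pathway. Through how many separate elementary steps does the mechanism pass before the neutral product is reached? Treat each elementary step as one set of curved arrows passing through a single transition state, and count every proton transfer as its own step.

Step 1: The π electrons of the C=C bond attack a proton of H3O⁺; Markovnikov addition places the new C–H on the less-substituted alkene carbon, so the positive charge ends up on the more-substituted carbon — a tertiary carbocation. H2O is released.
(No 1,2-shift: no single shift to an adjacent carbon would give a more stable cation.)
Step 2: A lone pair on the oxygen of H2O attacks the carbocation, forming a C–O bond and an oxonium ion (a protonated alcohol).
Step 3: H2O removes a proton from the oxonium oxygen, regenerating H3O⁺ and giving the neutral alcohol.
Total: 3 elementary steps.

3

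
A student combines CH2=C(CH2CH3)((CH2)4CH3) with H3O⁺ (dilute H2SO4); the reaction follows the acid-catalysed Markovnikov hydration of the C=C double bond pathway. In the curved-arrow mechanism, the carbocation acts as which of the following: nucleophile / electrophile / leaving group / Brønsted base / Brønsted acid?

Step 2: Water acts as the nucleophile: an oxygen lone pair bonds to the cationic carbon, giving an oxonium-ion intermediate.
The carbocation accepts an electron pair into an empty or π* orbital — it is the electrophile.

electrophile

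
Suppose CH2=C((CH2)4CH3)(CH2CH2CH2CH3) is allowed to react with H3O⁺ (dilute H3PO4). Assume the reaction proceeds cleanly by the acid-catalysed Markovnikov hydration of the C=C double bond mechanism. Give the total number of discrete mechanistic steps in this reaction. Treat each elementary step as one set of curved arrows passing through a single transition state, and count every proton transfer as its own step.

Step 1: Electrophilic addition begins with the π(C=C) electrons forming a bond to the proton of H3O⁺. Following Markovnikov's rule, the resulting cation is tertiary. H2O is released.
(No 1,2-shift: no single shift to an adjacent carbon would give a more stable cation.)
Step 2: A lone pair on the oxygen of H2O attacks the carbocation, forming a C–O bond and an oxonium ion (a protonated alcohol).
Step 3: Proton transfer from the O–H of the oxonium ion to H2O completes the catalytic cycle and yields the alcohol.
Total: 3 elementary steps.

3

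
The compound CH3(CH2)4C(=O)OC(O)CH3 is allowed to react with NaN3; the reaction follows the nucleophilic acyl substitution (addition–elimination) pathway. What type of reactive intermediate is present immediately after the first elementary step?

tetrahedral intermediate

Step 1: N3⁻ adds to the carbonyl carbon; the C=O π electrons shift onto oxygen and a tetrahedral alkoxide intermediate forms.
After step 1 the species present is a tetrahedral intermediate.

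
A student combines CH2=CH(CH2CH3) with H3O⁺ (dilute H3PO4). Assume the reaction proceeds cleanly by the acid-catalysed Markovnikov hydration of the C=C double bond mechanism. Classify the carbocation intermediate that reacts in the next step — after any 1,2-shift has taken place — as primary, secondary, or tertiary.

secondary

Step 1: Electrophilic addition begins with the π(C=C) electrons forming a bond to the proton of H3O⁺. Following Markovnikov's rule, the resulting cation is secondary. H2O is released.
No single 1,2-shift to an adjacent carbon would give a more-substituted cation, so no rearrangement occurs.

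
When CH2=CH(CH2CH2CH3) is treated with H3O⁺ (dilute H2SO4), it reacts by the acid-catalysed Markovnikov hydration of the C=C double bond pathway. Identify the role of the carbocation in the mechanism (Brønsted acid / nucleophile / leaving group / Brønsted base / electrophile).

electrophile

Step 2: A lone pair on the oxygen of H2O attacks the carbocation, forming a C–O bond and an oxonium ion (a protonated alcohol).
The carbocation accepts an electron pair into an empty or π* orbital — it is the electrophile.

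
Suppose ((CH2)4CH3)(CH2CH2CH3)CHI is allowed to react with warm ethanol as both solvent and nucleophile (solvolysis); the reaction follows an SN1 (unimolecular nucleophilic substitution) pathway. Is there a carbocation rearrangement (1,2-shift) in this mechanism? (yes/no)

The first-formed carbocation is secondary.
No single 1,2-shift to an adjacent carbon would produce a more-substituted cation than the one already present, so no rearrangement occurs.

no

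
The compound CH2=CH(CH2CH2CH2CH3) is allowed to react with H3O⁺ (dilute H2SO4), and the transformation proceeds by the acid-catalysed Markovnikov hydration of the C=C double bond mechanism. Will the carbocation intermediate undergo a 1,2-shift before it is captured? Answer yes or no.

The first-formed carbocation is secondary.
No single 1,2-shift to an adjacent carbon would produce a more-substituted cation than the one already present, so no rearrangement occurs.

no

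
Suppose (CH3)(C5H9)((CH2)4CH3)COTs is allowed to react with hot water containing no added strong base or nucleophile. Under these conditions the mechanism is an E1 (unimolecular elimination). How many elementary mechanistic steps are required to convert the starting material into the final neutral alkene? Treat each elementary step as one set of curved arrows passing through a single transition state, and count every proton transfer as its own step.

Step 1: Ionisation: the C–O σ-bond cleaves heterolytically; both bonding electrons depart with TsO⁻, leaving a tertiary carbocation at the α-carbon.
(No 1,2-shift: no single shift to an adjacent carbon would give a more stable cation.)
Step 2: A weak base (a water molecule from the solvent) removes a proton from a carbon adjacent to the cationic centre; the electrons of that C–H bond become the new π(C=C) bond, giving the alkene.
Total: 2 elementary steps.

2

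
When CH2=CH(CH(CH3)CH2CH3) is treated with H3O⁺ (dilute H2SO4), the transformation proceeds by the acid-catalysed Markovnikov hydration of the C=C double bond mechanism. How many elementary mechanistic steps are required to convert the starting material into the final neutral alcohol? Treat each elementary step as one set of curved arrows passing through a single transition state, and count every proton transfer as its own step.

4

Step 1: Electrophilic addition begins with the π(C=C) electrons forming a bond to the proton of H3O⁺. Following Markovnikov's rule, the resulting cation is secondary. H2O is released.
Step 2: A hydride (H with its bonding pair) migrates from the adjacent sec-butyl carbon to the cationic centre — a 1,2-hydride shift — upgrading the secondary cation to a tertiary one.
Step 3: Nucleophilic capture of the cation by H2O produces the protonated alcohol (an oxonium ion).
Step 4: Proton transfer from the O–H of the oxonium ion to H2O completes the catalytic cycle and yields the alcohol.
Total: 4 elementary steps.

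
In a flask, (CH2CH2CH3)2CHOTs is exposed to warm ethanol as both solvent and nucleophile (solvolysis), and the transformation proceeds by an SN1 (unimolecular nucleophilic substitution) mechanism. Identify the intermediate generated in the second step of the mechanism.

oxonium ion

Step 1: Rate-determining heterolysis of the C–O bond gives TsO⁻ and a secondary carbocation.
Step 2: Nucleophilic capture: the oxygen of CH3CH2OH bonds to the cationic carbon, producing an oxonium-ion intermediate.
After step 2 the species present is an oxonium ion.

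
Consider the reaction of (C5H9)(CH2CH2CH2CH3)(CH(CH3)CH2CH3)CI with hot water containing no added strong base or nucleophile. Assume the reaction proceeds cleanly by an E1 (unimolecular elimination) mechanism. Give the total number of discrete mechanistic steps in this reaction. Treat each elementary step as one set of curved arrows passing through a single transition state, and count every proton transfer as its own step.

Step 1: Unassisted departure of I⁻ (taking the C–I bonding pair) generates a tertiary carbocation.
(No 1,2-shift: no single shift to an adjacent carbon would give a more stable cation.)
Step 2: A weak base (a water molecule from the solvent) removes a proton from a carbon adjacent to the cationic centre; the electrons of that C–H bond become the new π(C=C) bond, giving the alkene.
Total: 2 elementary steps.

2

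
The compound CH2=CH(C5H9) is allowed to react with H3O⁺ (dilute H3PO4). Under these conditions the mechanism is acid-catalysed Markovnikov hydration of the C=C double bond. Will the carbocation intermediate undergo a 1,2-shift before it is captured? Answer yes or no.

The first-formed carbocation is secondary.
The adjacent cyclopentyl carbon already bears 2 other carbon substituents and has a hydrogen to migrate; after a 1,2-hydride shift from that carbon the positive charge sits on a tertiary centre.
Tertiary is more stable than secondary, so the shift occurs.

yes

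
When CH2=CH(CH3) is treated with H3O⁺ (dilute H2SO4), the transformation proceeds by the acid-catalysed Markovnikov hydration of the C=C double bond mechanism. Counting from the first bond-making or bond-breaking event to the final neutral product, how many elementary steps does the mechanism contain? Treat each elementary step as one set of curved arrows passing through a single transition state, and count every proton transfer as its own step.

Step 1: The π electrons of the C=C bond attack a proton of H3O⁺; Markovnikov addition places the new C–H on the less-substituted alkene carbon, so the positive charge ends up on the more-substituted carbon — a secondary carbocation. H2O is released.
(No 1,2-shift: no single shift to an adjacent carbon would give a more stable cation.)
Step 2: Water acts as the nucleophile: an oxygen lone pair bonds to the cationic carbon, giving an oxonium-ion intermediate.
Step 3: Deprotonation of the oxonium ion by a water molecule delivers the neutral alcohol and regenerates the acid catalyst.
Total: 3 elementary steps.

3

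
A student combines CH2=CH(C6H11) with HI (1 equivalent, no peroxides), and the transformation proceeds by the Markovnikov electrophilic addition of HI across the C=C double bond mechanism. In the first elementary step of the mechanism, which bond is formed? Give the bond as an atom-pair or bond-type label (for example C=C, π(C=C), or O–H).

Step 1: Protonation of the alkene by HI: the π bond acts as the nucleophile and picks up H⁺, giving the more stable (Markovnikov) secondary carbocation. The H–I bond breaks heterolytically, releasing I⁻.
The bond formed in this step is the C–H bond.

C–H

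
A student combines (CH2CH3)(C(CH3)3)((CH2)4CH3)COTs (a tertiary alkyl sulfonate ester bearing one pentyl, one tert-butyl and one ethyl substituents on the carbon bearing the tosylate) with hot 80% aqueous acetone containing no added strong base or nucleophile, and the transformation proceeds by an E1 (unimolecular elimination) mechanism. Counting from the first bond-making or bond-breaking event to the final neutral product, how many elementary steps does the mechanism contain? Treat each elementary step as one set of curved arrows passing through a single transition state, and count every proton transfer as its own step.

2

Step 1: Unassisted departure of TsO⁻ (taking the C–O bonding pair) generates a tertiary carbocation.
(No 1,2-shift: no single shift to an adjacent carbon would give a more stable cation.)
Step 2: Loss of a β-proton to a water molecule of the solvent: the C–H bonding pair collapses toward the cationic carbon to form the C=C π bond, yielding the alkene.
Total: 2 elementary steps.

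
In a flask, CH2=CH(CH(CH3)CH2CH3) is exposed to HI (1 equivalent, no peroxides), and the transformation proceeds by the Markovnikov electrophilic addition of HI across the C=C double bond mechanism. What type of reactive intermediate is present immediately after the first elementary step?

secondary carbocation

Step 1: The π electrons of the C=C bond attack a proton of HI; Markovnikov addition places the new C–H on the less-substituted alkene carbon, so the positive charge ends up on the more-substituted carbon — a secondary carbocation. The H–I bond breaks heterolytically, releasing I⁻.
After step 1 the species present is a secondary carbocation.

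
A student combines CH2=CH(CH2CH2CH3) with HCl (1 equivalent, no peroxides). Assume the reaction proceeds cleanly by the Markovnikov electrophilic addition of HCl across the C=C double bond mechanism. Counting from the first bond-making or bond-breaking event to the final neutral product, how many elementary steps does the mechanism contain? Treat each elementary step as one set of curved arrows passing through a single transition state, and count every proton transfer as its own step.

2

Step 1: The π electrons of the C=C bond attack a proton of HCl; Markovnikov addition places the new C–H on the less-substituted alkene carbon, so the positive charge ends up on the more-substituted carbon — a secondary carbocation. The H–Cl bond breaks heterolytically, releasing Cl⁻.
(No 1,2-shift: no single shift to an adjacent carbon would give a more stable cation.)
Step 2: Nucleophilic attack by Cl⁻ on the carbocation completes the addition, giving R–Cl.
Total: 2 elementary steps.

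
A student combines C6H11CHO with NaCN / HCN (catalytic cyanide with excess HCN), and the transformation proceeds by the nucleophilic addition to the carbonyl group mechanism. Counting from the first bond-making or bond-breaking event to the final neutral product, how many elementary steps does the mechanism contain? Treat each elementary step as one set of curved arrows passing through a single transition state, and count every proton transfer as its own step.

2

Step 1: A lone pair / filled orbital on CN⁻ attacks the electrophilic carbonyl carbon; the π(C=O) electrons shift onto oxygen, producing a tetrahedral alkoxide intermediate.
Step 2: The alkoxide is protonated in situ by undissociated HCN, yielding a cyanohydrin; the CN⁻ so formed carries on the cycle.
Total: 2 elementary steps.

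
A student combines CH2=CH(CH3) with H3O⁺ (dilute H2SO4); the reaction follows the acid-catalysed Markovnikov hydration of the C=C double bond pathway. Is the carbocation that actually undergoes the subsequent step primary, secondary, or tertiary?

Step 1: Protonation of the alkene by H3O⁺: the π bond acts as the nucleophile and picks up H⁺, giving the more stable (Markovnikov) secondary carbocation. H2O is released.
No single 1,2-shift to an adjacent carbon would give a more-substituted cation, so no rearrangement occurs.

secondary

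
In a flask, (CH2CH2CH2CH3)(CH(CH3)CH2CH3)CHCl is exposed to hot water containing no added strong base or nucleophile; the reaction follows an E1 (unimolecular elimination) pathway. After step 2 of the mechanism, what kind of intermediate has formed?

Step 1: The C–Cl bond breaks with both electrons going to the chloride; Cl⁻ leaves and a secondary carbocation remains.
Step 2: Carbocation rearrangement: a 1,2-hydride shift from the adjacent sec-butyl carbon converts the initially-formed secondary cation into the more stable tertiary cation.
After step 2 the species present is a tertiary carbocation.

tertiary carbocation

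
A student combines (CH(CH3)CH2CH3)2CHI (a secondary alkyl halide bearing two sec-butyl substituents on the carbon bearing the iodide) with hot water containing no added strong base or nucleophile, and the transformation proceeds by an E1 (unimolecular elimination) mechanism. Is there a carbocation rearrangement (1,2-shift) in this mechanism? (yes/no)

The first-formed carbocation is secondary.
The adjacent sec-butyl carbon already bears 2 other carbon substituents and has a hydrogen to migrate; after a 1,2-hydride shift from that carbon the positive charge sits on a tertiary centre.
Tertiary is more stable than secondary, so the shift occurs.

yes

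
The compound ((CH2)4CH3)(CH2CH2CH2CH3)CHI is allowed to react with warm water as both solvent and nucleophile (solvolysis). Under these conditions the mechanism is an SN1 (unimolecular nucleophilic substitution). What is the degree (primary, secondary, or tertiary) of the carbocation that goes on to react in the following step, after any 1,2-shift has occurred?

secondary

Step 1: Unassisted departure of I⁻ (taking the C–I bonding pair) generates a secondary carbocation.
No single 1,2-shift to an adjacent carbon would give a more-substituted cation, so no rearrangement occurs.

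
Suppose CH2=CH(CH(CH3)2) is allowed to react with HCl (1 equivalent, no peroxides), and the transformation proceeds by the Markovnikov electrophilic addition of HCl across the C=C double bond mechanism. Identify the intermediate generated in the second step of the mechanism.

Step 1: Protonation of the alkene by HCl: the π bond acts as the nucleophile and picks up H⁺, giving the more stable (Markovnikov) secondary carbocation. The H–Cl bond breaks heterolytically, releasing Cl⁻.
Step 2: A 1,2-hydride shift from the adjacent isopropyl carbon moves the positive charge from the secondary centre to an adjacent carbon, generating a more stable tertiary carbocation.
After step 2 the species present is a tertiary carbocation.

tertiary carbocation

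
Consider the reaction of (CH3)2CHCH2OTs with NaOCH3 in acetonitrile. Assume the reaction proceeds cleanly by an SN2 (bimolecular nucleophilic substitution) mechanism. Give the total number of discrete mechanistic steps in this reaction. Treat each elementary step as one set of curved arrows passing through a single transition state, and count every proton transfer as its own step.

1

Step 1: Backside attack by CH3O⁻ on the carbon bearing the tosylate: the new C–O bond forms as the C–O bond breaks, with Walden inversion at carbon.
Total: 1 elementary step.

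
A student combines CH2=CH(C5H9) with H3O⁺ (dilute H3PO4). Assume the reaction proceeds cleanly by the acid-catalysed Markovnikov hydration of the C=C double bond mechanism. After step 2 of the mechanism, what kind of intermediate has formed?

tertiary carbocation

Step 1: Protonation of the alkene by H3O⁺: the π bond acts as the nucleophile and picks up H⁺, giving the more stable (Markovnikov) secondary carbocation. H2O is released.
Step 2: A hydride (H with its bonding pair) migrates from the adjacent cyclopentyl carbon to the cationic centre — a 1,2-hydride shift — upgrading the secondary cation to a tertiary one.
After step 2 the species present is a tertiary carbocation.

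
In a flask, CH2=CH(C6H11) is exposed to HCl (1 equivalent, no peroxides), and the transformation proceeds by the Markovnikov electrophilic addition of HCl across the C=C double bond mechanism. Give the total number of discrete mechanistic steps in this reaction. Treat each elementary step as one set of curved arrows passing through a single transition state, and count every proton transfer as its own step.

Step 1: Electrophilic addition begins with the π(C=C) electrons forming a bond to the proton of HCl. Following Markovnikov's rule, the resulting cation is secondary. The H–Cl bond breaks heterolytically, releasing Cl⁻.
Step 2: Carbocation rearrangement: a 1,2-hydride shift from the adjacent cyclohexyl carbon converts the initially-formed secondary cation into the more stable tertiary cation.
Step 3: Cl⁻ captures the cation: a lone pair on Cl⁻ fills the empty p orbital, producing the alkyl halide product.
Total: 3 elementary steps.

3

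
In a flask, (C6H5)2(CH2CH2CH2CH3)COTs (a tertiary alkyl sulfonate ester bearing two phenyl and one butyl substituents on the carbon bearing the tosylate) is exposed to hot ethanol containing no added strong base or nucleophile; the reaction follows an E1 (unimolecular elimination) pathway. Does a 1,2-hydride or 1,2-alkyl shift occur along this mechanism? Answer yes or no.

no

The first-formed carbocation is tertiary.
No single 1,2-shift to an adjacent carbon would produce a more-substituted cation than the one already present, so no rearrangement occurs.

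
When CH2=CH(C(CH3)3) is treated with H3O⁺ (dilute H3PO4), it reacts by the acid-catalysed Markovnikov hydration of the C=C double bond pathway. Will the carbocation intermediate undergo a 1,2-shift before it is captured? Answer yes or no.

The first-formed carbocation is secondary.
The adjacent tert-butyl carbon has no hydrogen but bears methyl groups; migration of one methyl with its bonding pair (a 1,2-methyl shift) places the charge on a tertiary centre.
Tertiary is more stable than secondary, so the shift occurs.

yes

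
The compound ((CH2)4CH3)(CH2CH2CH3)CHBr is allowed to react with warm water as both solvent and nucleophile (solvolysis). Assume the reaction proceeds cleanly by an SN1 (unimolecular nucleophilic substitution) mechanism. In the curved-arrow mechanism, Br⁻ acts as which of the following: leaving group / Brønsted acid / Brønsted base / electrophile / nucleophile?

Step 1: Unassisted departure of Br⁻ (taking the C–Br bonding pair) generates a secondary carbocation.
Br⁻ departs with both electrons of the breaking σ-bond — that is the definition of a leaving group.

leaving group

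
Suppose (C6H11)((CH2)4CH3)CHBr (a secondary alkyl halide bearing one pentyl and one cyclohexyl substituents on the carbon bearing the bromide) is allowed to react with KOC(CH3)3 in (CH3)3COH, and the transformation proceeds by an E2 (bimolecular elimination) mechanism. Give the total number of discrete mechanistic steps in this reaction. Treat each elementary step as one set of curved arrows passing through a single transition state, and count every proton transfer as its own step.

1

Step 1: The strong base (CH3)3CO⁻ removes a β-hydrogen; in the same concerted event the electrons of the breaking C–H bond form the new π(C=C) bond and the C–Br σ-bond breaks, expelling Br⁻. Anti-periplanar geometry; one transition state.
Total: 1 elementary step.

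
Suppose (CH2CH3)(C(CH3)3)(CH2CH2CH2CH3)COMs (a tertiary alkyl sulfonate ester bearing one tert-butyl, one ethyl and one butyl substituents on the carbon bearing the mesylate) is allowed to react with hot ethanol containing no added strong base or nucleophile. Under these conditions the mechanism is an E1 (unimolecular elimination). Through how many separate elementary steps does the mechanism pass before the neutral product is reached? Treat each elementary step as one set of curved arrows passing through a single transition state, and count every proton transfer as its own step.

2

Step 1: Rate-determining heterolysis of the C–O bond gives MsO⁻ and a tertiary carbocation.
(No 1,2-shift: no single shift to an adjacent carbon would give a more stable cation.)
Step 2: Loss of a β-proton to an ethanol molecule of the solvent: the C–H bonding pair collapses toward the cationic carbon to form the C=C π bond, yielding the alkene.
Total: 2 elementary steps.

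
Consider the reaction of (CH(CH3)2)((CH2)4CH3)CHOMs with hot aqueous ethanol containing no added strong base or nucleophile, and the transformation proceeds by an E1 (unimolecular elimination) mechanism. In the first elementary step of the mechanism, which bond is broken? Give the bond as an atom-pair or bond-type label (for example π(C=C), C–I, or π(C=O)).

C–O

Step 1: Rate-determining heterolysis of the C–O bond gives MsO⁻ and a secondary carbocation.
The bond broken in this step is the C–O bond.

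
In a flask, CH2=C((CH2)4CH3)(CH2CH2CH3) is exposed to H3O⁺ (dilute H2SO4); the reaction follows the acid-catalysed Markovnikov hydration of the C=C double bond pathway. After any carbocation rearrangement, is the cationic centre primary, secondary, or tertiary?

Step 1: The π electrons of the C=C bond attack a proton of H3O⁺; Markovnikov addition places the new C–H on the less-substituted alkene carbon, so the positive charge ends up on the more-substituted carbon — a tertiary carbocation. H2O is released.
No single 1,2-shift to an adjacent carbon would give a more-substituted cation, so no rearrangement occurs.

tertiary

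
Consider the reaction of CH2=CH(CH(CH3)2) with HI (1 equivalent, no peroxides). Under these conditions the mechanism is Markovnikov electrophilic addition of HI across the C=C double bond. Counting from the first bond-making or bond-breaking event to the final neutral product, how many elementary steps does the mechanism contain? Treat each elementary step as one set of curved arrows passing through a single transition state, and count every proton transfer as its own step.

3

Step 1: Electrophilic addition begins with the π(C=C) electrons forming a bond to the proton of HI. Following Markovnikov's rule, the resulting cation is secondary. The H–I bond breaks heterolytically, releasing I⁻.
Step 2: Carbocation rearrangement: a 1,2-hydride shift from the adjacent isopropyl carbon converts the initially-formed secondary cation into the more stable tertiary cation.
Step 3: The I⁻ anion donates a lone pair to the carbocation, forming the new C–I σ-bond and giving the neutral alkyl halide.
Total: 3 elementary steps.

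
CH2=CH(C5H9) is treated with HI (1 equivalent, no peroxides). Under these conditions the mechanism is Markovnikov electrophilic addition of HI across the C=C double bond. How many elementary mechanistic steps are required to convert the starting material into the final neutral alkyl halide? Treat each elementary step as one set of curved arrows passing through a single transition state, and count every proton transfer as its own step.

3

Step 1: The π electrons of the C=C bond attack a proton of HI; Markovnikov addition places the new C–H on the less-substituted alkene carbon, so the positive charge ends up on the more-substituted carbon — a secondary carbocation. The H–I bond breaks heterolytically, releasing I⁻.
Step 2: A hydride (H with its bonding pair) migrates from the adjacent cyclopentyl carbon to the cationic centre — a 1,2-hydride shift — upgrading the secondary cation to a tertiary one.
Step 3: I⁻ captures the cation: a lone pair on I⁻ fills the empty p orbital, producing the alkyl halide product.
Total: 3 elementary steps.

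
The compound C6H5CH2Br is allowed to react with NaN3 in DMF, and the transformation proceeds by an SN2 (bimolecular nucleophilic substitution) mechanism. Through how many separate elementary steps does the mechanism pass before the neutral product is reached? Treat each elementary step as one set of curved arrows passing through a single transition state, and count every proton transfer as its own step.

Step 1: N3⁻ attacks the back face of the α-carbon while Br⁻ departs with the C–Br bonding pair — a single concerted displacement through a pentacoordinate transition state.
Total: 1 elementary step.

1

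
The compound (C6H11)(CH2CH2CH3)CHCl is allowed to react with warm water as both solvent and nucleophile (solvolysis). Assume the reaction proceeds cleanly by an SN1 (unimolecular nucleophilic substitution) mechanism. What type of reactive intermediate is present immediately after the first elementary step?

secondary carbocation

Step 1: The C–Cl bond breaks with both electrons going to the chloride; Cl⁻ leaves and a secondary carbocation remains.
After step 1 the species present is a secondary carbocation.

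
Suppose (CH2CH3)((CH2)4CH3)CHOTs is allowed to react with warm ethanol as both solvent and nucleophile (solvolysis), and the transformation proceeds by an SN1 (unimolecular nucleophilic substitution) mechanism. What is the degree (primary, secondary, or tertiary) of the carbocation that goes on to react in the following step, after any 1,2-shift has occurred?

secondary

Step 1: Ionisation: the C–O σ-bond cleaves heterolytically; both bonding electrons depart with TsO⁻, leaving a secondary carbocation at the α-carbon.
No single 1,2-shift to an adjacent carbon would give a more-substituted cation, so no rearrangement occurs.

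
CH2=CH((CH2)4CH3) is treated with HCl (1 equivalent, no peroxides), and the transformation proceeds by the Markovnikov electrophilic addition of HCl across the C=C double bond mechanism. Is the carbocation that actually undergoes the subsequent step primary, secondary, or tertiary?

secondary

Step 1: Protonation of the alkene by HCl: the π bond acts as the nucleophile and picks up H⁺, giving the more stable (Markovnikov) secondary carbocation. The H–Cl bond breaks heterolytically, releasing Cl⁻.
No single 1,2-shift to an adjacent carbon would give a more-substituted cation, so no rearrangement occurs.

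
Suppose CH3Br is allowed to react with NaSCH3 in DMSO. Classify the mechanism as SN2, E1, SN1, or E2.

SN2

Conditions: a methyl substrate with a strong nucleophile in the polar aprotic solvent DMSO.
These conditions are the textbook signature of the SN2 pathway.
An unhindered substrate with a strong nucleophile in a polar aprotic solvent favours one-step backside displacement.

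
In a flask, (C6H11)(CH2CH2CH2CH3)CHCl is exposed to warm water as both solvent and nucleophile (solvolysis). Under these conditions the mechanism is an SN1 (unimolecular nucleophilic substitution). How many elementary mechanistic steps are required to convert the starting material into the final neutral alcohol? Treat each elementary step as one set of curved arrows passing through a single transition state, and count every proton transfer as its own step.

4

Step 1: Rate-determining heterolysis of the C–Cl bond gives Cl⁻ and a secondary carbocation.
Step 2: A hydride (H with its bonding pair) migrates from the adjacent cyclohexyl carbon to the cationic centre — a 1,2-hydride shift — upgrading the secondary cation to a tertiary one.
Step 3: H2O donates an oxygen lone pair into the empty p orbital of the cation, giving a protonated alcohol (an oxonium ion).
Step 4: Deprotonation of the oxonium oxygen by solvent water yields the neutral alcohol.
Total: 4 elementary steps.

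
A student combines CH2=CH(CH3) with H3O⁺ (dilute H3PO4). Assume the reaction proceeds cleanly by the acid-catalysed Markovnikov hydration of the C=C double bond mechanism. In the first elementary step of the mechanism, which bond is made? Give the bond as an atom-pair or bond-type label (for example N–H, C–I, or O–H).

C–H

Step 1: Electrophilic addition begins with the π(C=C) electrons forming a bond to the proton of H3O⁺. Following Markovnikov's rule, the resulting cation is secondary. H2O is released.
The bond formed in this step is the C–H bond.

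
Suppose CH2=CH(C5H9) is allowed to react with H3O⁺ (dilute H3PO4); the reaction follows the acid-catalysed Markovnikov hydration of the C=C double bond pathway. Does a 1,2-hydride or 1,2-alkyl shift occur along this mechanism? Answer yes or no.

The first-formed carbocation is secondary.
The adjacent cyclopentyl carbon already bears 2 other carbon substituents and has a hydrogen to migrate; after a 1,2-hydride shift from that carbon the positive charge sits on a tertiary centre.
Tertiary is more stable than secondary, so the shift occurs.

yes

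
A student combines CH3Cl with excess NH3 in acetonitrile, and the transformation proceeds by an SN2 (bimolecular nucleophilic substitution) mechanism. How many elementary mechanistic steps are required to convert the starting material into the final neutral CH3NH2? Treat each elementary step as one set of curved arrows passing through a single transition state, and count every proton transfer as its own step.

2

Step 1: A lone pair on the N of NH3 attacks the α-carbon from the back side while the C–Cl bond breaks; both bonding electrons leave with Cl⁻. The product of this concerted step is an alkylammonium ion.
Step 2: A second equivalent of NH3 removes a proton from the N, giving the neutral product.
Total: 2 elementary steps.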